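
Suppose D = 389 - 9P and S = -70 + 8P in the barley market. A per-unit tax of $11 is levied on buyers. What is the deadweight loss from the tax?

Pre-tax equilibrium: P* = 27, Q* = 146.
Tax on buyers shifts demand to D = 389 − 9(P + 11) = 290 - 9P.
290 - 9P = -70 + 8P gives seller price Ps = 360/17; buyers pay Pb = 360/17 + 11 = 547/17.
New quantity: Q = 389 − 9(547/17) = 1690/17.
DWL = ½ × 11 × (146 − 1690/17) = 4356/17.

Deadweight loss = 4356/17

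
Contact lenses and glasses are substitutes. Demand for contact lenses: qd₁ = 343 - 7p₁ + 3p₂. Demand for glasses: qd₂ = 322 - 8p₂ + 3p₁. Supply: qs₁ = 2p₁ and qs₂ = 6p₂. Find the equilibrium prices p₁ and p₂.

p₁ = 5768/117, p₂ = 1309/39

Market 1: 343 - 7p₁ + 3p₂ = 2p₁ → 9p₁ - 3p₂ = 343.
Market 2: 14p₂ - 3p₁ = 322.
Eliminating p₂: 14×(1) + 3×(2) gives 117p₁ = 5768, so p₁ = 5768/117.
Back-substitute into (2): p₂ = (322 + 3×5768/117) / 14 = 1309/39.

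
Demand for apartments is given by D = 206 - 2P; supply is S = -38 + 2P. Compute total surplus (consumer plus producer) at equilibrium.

Total surplus = 3528

Equilibrium: 206 - 2P = -38 + 2P gives P* = 61, Q* = 84.
Demand choke price: P = 103; supply starts at P = 19.
CS = ½(103 − 61)(84) = 1764; PS = ½(61 − 19)(84) = 1764.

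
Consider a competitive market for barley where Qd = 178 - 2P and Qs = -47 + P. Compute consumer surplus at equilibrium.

Consumer surplus = 196

Equilibrium: 178 - 2P = -47 + P gives P* = 75, Q* = 28.
Demand choke price (Qd = 0): P = 89.
CS = ½(89 − 75)(28) = 196.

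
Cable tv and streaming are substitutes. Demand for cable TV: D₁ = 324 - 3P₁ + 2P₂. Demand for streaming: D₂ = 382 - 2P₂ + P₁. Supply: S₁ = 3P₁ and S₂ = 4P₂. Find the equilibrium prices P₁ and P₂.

P₁ = 1354/17, P₂ = 1308/17

Market 1: 324 - 3P₁ + 2P₂ = 3P₁ → 6P₁ - 2P₂ = 324.
Market 2: 6P₂ - P₁ = 382.
Eliminating P₂: 6×(1) + 2×(2) gives 34P₁ = 2708, so P₁ = 1354/17.
Back-substitute into (2): P₂ = (382 + 1×1354/17) / 6 = 1308/17.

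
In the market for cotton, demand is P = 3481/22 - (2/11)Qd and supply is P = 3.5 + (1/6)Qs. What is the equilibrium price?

Set the two price expressions equal: 3481/22 - (2/11)Q = 3.5 + (1/6)Q.
1702/11 = (23/66)Q, so Q* = 444.
P* = 3481/22 − (2/11)(444) = 77.5.

P* = 77.5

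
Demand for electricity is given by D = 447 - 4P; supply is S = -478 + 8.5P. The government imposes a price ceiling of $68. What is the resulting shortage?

Equilibrium price would be P* = 74, so the ceiling at 68 binds.
At P = 68: D = 447 − 4(68) = 175, S = -478 + 8.5(68) = 100.
Shortage = 175 − 100 = 75.

Shortage = 75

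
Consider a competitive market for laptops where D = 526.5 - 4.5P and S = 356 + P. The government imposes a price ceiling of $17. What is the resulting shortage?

Equilibrium price would be P* = 31, so the ceiling at 17 binds.
At P = 17: D = 526.5 − 4.5(17) = 450, S = 356 + 1(17) = 373.
Shortage = 450 − 373 = 77.

Shortage = 77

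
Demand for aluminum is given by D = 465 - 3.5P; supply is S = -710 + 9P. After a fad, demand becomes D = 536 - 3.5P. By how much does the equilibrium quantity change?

Original equilibrium: P* = 94, Q* = 136.
New equilibrium: 536 - 3.5P = -710 + 9P, so 1246 = 12.5P and P' = 99.68; Q' = 536 − 3.5(99.68) = 187.12.
Change in quantity: 187.12 − 136 = 51.12.

ΔQ = 51.12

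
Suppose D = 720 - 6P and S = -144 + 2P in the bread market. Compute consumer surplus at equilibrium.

Equilibrium: 720 - 6P = -144 + 2P gives P* = 108, Q* = 72.
Demand choke price (D = 0): P = 120.
CS = ½(120 − 108)(72) = 432.

Consumer surplus = 432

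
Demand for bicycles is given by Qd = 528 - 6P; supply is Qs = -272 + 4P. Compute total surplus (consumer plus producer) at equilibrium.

Total surplus = 480

Equilibrium: 528 - 6P = -272 + 4P gives P* = 80, Q* = 48.
Demand choke price: P = 88; supply starts at P = 68.
CS = ½(88 − 80)(48) = 192; PS = ½(80 − 68)(48) = 288.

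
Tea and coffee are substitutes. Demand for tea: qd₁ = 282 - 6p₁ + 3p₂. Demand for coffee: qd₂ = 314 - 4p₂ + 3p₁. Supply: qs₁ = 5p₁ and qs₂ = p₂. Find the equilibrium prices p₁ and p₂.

p₁ = 1176/23, p₂ = 2150/23

Market 1: 282 - 6p₁ + 3p₂ = 5p₁ → 11p₁ - 3p₂ = 282.
Market 2: 5p₂ - 3p₁ = 314.
Eliminating p₂: 5×(1) + 3×(2) gives 46p₁ = 2352, so p₁ = 1176/23.
Back-substitute into (2): p₂ = (314 + 3×1176/23) / 5 = 2150/23.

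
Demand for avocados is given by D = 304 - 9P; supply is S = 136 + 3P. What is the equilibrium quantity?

Q* = 178

Set D = S: 304 - 9P = 136 + 3P.
168 = 12P, so P* = 14.
Q* = 304 − 9(14) = 178.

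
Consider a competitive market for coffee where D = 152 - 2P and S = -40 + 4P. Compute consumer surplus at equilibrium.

Consumer surplus = 1936

Equilibrium: 152 - 2P = -40 + 4P gives P* = 32, Q* = 88.
Demand choke price (D = 0): P = 76.
CS = ½(76 − 32)(88) = 1936.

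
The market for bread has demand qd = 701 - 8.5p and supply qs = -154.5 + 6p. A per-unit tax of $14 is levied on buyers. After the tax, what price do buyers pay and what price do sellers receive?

Pre-tax equilibrium: p* = 59, q* = 199.5.
Tax on buyers shifts demand to qd = 701 − 8.5(p + 14) = 582 - 8.5p.
582 - 8.5p = -154.5 + 6p gives seller price ps = 1473/29; buyers pay pb = 1473/29 + 14 = 1879/29.
New quantity: q = 701 − 8.5(1879/29) = 8715/58.

Buyers pay 1879/29, sellers receive 1473/29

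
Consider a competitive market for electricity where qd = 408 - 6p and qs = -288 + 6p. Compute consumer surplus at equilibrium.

Consumer surplus = 300

Equilibrium: 408 - 6p = -288 + 6p gives p* = 58, q* = 60.
Demand choke price (qd = 0): p = 68.
CS = ½(68 − 58)(60) = 300.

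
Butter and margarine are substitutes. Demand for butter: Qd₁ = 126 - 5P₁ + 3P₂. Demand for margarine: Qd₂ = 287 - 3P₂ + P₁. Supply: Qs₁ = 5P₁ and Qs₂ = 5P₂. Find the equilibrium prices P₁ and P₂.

Market 1: 126 - 5P₁ + 3P₂ = 5P₁ → 10P₁ - 3P₂ = 126.
Market 2: 8P₂ - P₁ = 287.
Eliminating P₂: 8×(1) + 3×(2) gives 77P₁ = 1869, so P₁ = 267/11.
Back-substitute into (2): P₂ = (287 + 1×267/11) / 8 = 428/11.

P₁ = 267/11, P₂ = 428/11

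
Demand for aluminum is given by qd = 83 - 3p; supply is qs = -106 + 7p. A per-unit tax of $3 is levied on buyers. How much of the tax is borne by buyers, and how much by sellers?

Pre-tax equilibrium: p* = 18.9, q* = 26.3.
Tax on buyers shifts demand to qd = 83 − 3(p + 3) = 74 - 3p.
74 - 3p = -106 + 7p gives seller price ps = 18; buyers pay pb = 18 + 3 = 21.
New quantity: q = 83 − 3(21) = 20.
Buyer burden = 21 − 18.9 = 2.1; seller burden = 18.9 − 18 = 0.9.

Buyers bear $2.1, sellers bear $0.9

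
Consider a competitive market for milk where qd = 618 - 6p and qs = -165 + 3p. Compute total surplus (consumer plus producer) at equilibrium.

Equilibrium: 618 - 6p = -165 + 3p gives p* = 87, q* = 96.
Demand choke price: p = 103; supply starts at p = 55.
CS = ½(103 − 87)(96) = 768; PS = ½(87 − 55)(96) = 1536.

Total surplus = 2304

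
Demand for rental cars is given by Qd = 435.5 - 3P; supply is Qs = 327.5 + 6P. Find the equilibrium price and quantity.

Set Qd = Qs: 435.5 - 3P = 327.5 + 6P.
108 = 9P, so P* = 12.
Q* = 435.5 − 3(12) = 399.5.

P* = 12, Q* = 399.5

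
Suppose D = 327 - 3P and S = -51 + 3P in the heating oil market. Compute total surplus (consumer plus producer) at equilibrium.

Total surplus = 6348

Equilibrium: 327 - 3P = -51 + 3P gives P* = 63, Q* = 138.
Demand choke price: P = 109; supply starts at P = 17.
CS = ½(109 − 63)(138) = 3174; PS = ½(63 − 17)(138) = 3174.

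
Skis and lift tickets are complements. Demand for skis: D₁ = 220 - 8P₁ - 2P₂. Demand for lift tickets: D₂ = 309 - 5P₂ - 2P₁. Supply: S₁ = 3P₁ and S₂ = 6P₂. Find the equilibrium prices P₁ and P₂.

Market 1: 220 - 8P₁ - 2P₂ = 3P₁ → 11P₁ + 2P₂ = 220.
Market 2: 11P₂ + 2P₁ = 309.
Eliminating P₂: 11×(1) − 2×(2) gives 117P₁ = 1802, so P₁ = 1802/117.
Back-substitute into (2): P₂ = (309 − 2×1802/117) / 11 = 2959/117.

P₁ = 1802/117, P₂ = 2959/117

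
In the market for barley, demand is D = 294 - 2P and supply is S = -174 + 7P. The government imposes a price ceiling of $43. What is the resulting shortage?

Equilibrium price would be P* = 52, so the ceiling at 43 binds.
At P = 43: D = 294 − 2(43) = 208, S = -174 + 7(43) = 127.
Shortage = 208 − 127 = 81.

Shortage = 81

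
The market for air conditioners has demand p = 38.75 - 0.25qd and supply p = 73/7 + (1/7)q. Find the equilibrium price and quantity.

p* = 228/11, q* = 793/11

Set the two price expressions equal: 38.75 - 0.25q = 73/7 + (1/7)q.
793/28 = (11/28)q, so q* = 793/11.
p* = 38.75 − (0.25)(793/11) = 228/11.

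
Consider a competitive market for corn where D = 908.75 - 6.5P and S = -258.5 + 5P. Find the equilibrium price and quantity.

Set D = S: 908.75 - 6.5P = -258.5 + 5P.
1167.25 = 11.5P, so P* = 101.5.
Q* = 908.75 − 6.5(101.5) = 249.

P* = 101.5, Q* = 249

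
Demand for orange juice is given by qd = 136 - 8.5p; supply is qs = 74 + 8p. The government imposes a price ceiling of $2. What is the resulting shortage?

Equilibrium price would be p* = 124/33, so the ceiling at 2 binds.
At p = 2: qd = 136 − 8.5(2) = 119, qs = 74 + 8(2) = 90.
Shortage = 119 − 90 = 29.

Shortage = 29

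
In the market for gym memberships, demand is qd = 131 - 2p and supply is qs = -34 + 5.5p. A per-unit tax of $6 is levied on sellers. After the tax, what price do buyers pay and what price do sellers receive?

Buyers pay $26.4, sellers receive $20.4

Pre-tax equilibrium: p* = 22, q* = 87.
Tax on sellers shifts supply to qs = -34 + 5.5(p − 6) = -67 + 5.5p.
131 - 2p = -67 + 5.5p gives buyer price pb = 26.4; sellers receive ps = 26.4 − 6 = 20.4.
New quantity: q = 131 − 2(26.4) = 78.2.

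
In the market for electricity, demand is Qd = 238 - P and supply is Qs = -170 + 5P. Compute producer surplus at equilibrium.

Producer surplus = 2890

Equilibrium: 238 - P = -170 + 5P gives P* = 68, Q* = 170.
Supply starts at P = 34 (where Qs = 0).
PS = ½(68 − 34)(170) = 2890.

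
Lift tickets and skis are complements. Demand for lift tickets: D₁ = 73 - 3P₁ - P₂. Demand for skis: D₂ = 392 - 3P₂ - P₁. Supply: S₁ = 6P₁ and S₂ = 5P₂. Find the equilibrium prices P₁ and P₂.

Market 1: 73 - 3P₁ - P₂ = 6P₁ → 9P₁ + P₂ = 73.
Market 2: 8P₂ + P₁ = 392.
Eliminating P₂: 8×(1) − 1×(2) gives 71P₁ = 192, so P₁ = 192/71.
Back-substitute into (2): P₂ = (392 − 1×192/71) / 8 = 3455/71.

P₁ = 192/71, P₂ = 3455/71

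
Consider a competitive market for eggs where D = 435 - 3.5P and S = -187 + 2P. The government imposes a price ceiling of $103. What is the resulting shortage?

Equilibrium price would be P* = 1244/11, so the ceiling at 103 binds.
At P = 103: D = 435 − 3.5(103) = 74.5, S = -187 + 2(103) = 19.
Shortage = 74.5 − 19 = 55.5.

Shortage = 55.5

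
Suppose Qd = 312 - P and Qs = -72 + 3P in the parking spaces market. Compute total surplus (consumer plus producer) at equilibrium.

Total surplus = 31104

Equilibrium: 312 - P = -72 + 3P gives P* = 96, Q* = 216.
Demand choke price: P = 312; supply starts at P = 24.
CS = ½(312 − 96)(216) = 23328; PS = ½(96 − 24)(216) = 7776.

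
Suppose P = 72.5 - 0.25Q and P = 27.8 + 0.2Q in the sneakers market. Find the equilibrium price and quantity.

P* = 143/3, Q* = 298/3

Set the two price expressions equal: 72.5 - 0.25Q = 27.8 + 0.2Q.
44.7 = 0.45Q, so Q* = 298/3.
P* = 72.5 − (0.25)(298/3) = 143/3.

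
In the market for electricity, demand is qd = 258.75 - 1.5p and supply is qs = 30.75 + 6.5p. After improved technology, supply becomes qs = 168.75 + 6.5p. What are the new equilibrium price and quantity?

p' = 11.25, q' = 241.875

Original equilibrium: p* = 28.5, q* = 216.
New equilibrium: 258.75 - 1.5p = 168.75 + 6.5p, so 90 = 8p and p' = 11.25; q' = 258.75 − 1.5(11.25) = 241.875.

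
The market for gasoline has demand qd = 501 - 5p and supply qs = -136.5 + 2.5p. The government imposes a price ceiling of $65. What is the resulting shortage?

Shortage = 150

Equilibrium price would be p* = 85, so the ceiling at 65 binds.
At p = 65: qd = 501 − 5(65) = 176, qs = -136.5 + 2.5(65) = 26.
Shortage = 176 − 26 = 150.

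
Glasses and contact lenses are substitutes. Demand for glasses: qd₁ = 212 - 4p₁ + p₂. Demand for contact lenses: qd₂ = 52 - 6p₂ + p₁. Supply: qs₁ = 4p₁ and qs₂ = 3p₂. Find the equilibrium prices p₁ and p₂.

p₁ = 1960/71, p₂ = 628/71

Market 1: 212 - 4p₁ + p₂ = 4p₁ → 8p₁ - p₂ = 212.
Market 2: 9p₂ - p₁ = 52.
Eliminating p₂: 9×(1) + 1×(2) gives 71p₁ = 1960, so p₁ = 1960/71.
Back-substitute into (2): p₂ = (52 + 1×1960/71) / 9 = 628/71.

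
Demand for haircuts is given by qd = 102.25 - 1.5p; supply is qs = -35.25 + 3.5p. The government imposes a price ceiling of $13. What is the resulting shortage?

Equilibrium price would be p* = 27.5, so the ceiling at 13 binds.
At p = 13: qd = 102.25 − 1.5(13) = 82.75, qs = -35.25 + 3.5(13) = 10.25.
Shortage = 82.75 − 10.25 = 72.5.

Shortage = 72.5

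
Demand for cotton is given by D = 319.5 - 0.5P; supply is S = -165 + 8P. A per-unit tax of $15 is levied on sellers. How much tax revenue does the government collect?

Tax revenue = 72405/17

Pre-tax equilibrium: P* = 57, Q* = 291.
Tax on sellers shifts supply to S = -165 + 8(P − 15) = -285 + 8P.
319.5 - 0.5P = -285 + 8P gives buyer price Pb = 1209/17; sellers receive Ps = 1209/17 − 15 = 954/17.
New quantity: Q = 319.5 − 0.5(1209/17) = 4827/17.
Revenue = 15 × 4827/17 = 72405/17.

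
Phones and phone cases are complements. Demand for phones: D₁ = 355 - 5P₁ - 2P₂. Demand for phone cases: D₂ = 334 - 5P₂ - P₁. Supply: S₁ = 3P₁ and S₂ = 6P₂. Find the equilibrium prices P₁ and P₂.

Market 1: 355 - 5P₁ - 2P₂ = 3P₁ → 8P₁ + 2P₂ = 355.
Market 2: 11P₂ + P₁ = 334.
Eliminating P₂: 11×(1) − 2×(2) gives 86P₁ = 3237, so P₁ = 3237/86.
Back-substitute into (2): P₂ = (334 − 1×3237/86) / 11 = 2317/86.

P₁ = 3237/86, P₂ = 2317/86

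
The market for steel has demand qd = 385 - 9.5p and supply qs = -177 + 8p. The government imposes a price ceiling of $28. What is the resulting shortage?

Shortage = 72

Equilibrium price would be p* = 1124/35, so the ceiling at 28 binds.
At p = 28: qd = 385 − 9.5(28) = 119, qs = -177 + 8(28) = 47.
Shortage = 119 − 47 = 72.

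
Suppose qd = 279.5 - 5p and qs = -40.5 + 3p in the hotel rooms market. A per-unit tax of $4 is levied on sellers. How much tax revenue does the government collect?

Tax revenue = 288

Pre-tax equilibrium: p* = 40, q* = 79.5.
Tax on sellers shifts supply to qs = -40.5 + 3(p − 4) = -52.5 + 3p.
279.5 - 5p = -52.5 + 3p gives buyer price pb = 41.5; sellers receive ps = 41.5 − 4 = 37.5.
New quantity: q = 279.5 − 5(41.5) = 72.
Revenue = 4 × 72 = 288.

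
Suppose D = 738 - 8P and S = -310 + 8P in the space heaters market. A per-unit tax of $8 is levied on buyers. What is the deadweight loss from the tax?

Deadweight loss = 128

Pre-tax equilibrium: P* = 65.5, Q* = 214.
Tax on buyers shifts demand to D = 738 − 8(P + 8) = 674 - 8P.
674 - 8P = -310 + 8P gives seller price Ps = 61.5; buyers pay Pb = 61.5 + 8 = 69.5.
New quantity: Q = 738 − 8(69.5) = 182.
DWL = ½ × 8 × (214 − 182) = 128.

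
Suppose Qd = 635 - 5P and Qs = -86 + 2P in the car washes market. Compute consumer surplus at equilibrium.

Equilibrium: 635 - 5P = -86 + 2P gives P* = 103, Q* = 120.
Demand choke price (Qd = 0): P = 127.
CS = ½(127 − 103)(120) = 1440.

Consumer surplus = 1440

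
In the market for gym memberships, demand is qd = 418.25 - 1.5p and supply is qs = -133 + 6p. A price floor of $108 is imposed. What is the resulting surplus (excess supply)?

Surplus = 258.75

Equilibrium price would be p* = 73.5, so the floor at 108 binds.
At p = 108: qd = 256.25, qs = 515.
Surplus = 515 − 256.25 = 258.75.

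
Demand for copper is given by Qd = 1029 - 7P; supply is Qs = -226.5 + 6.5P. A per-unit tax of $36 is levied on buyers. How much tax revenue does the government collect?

Tax revenue = 9240

Pre-tax equilibrium: P* = 93, Q* = 378.
Tax on buyers shifts demand to Qd = 1029 − 7(P + 36) = 777 - 7P.
777 - 7P = -226.5 + 6.5P gives seller price Ps = 223/3; buyers pay Pb = 223/3 + 36 = 331/3.
New quantity: Q = 1029 − 7(331/3) = 770/3.
Revenue = 36 × 770/3 = 9240.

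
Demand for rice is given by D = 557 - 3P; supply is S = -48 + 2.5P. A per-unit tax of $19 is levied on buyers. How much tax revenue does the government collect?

Tax revenue = 42028/11

Pre-tax equilibrium: P* = 110, Q* = 227.
Tax on buyers shifts demand to D = 557 − 3(P + 19) = 500 - 3P.
500 - 3P = -48 + 2.5P gives seller price Ps = 1096/11; buyers pay Pb = 1096/11 + 19 = 1305/11.
New quantity: Q = 557 − 3(1305/11) = 2212/11.
Revenue = 19 × 2212/11 = 42028/11.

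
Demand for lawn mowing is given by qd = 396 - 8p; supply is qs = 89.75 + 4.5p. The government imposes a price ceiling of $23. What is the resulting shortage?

Equilibrium price would be p* = 24.5, so the ceiling at 23 binds.
At p = 23: qd = 396 − 8(23) = 212, qs = 89.75 + 4.5(23) = 193.25.
Shortage = 212 − 193.25 = 18.75.

Shortage = 18.75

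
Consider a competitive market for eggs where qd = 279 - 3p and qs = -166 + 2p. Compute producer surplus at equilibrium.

Producer surplus = 36

Equilibrium: 279 - 3p = -166 + 2p gives p* = 89, q* = 12.
Supply starts at p = 83 (where qs = 0).
PS = ½(89 − 83)(12) = 36.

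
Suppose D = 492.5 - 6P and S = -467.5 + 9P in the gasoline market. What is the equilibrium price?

Set D = S: 492.5 - 6P = -467.5 + 9P.
960 = 15P, so P* = 64.
Q* = 492.5 − 6(64) = 108.5.

P* = 64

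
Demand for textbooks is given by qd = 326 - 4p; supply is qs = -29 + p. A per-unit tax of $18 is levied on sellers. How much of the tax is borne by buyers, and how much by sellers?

Buyers bear $3.6, sellers bear $14.4

Pre-tax equilibrium: p* = 71, q* = 42.
Tax on sellers shifts supply to qs = -29 + 1(p − 18) = -47 + p.
326 - 4p = -47 + p gives buyer price pb = 74.6; sellers receive ps = 74.6 − 18 = 56.6.
New quantity: q = 326 − 4(74.6) = 27.6.
Buyer burden = 74.6 − 71 = 3.6; seller burden = 71 − 56.6 = 14.4.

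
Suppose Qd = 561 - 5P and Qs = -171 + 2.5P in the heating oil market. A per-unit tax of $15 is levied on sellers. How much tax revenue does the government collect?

Tax revenue = 720

Pre-tax equilibrium: P* = 97.6, Q* = 73.
Tax on sellers shifts supply to Qs = -171 + 2.5(P − 15) = -208.5 + 2.5P.
561 - 5P = -208.5 + 2.5P gives buyer price Pb = 102.6; sellers receive Ps = 102.6 − 15 = 87.6.
New quantity: Q = 561 − 5(102.6) = 48.
Revenue = 15 × 48 = 720.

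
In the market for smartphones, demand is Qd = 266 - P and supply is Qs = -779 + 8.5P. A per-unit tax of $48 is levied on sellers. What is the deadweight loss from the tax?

Pre-tax equilibrium: P* = 110, Q* = 156.
Tax on sellers shifts supply to Qs = -779 + 8.5(P − 48) = -1187 + 8.5P.
266 - P = -1187 + 8.5P gives buyer price Pb = 2906/19; sellers receive Ps = 2906/19 − 48 = 1994/19.
New quantity: Q = 266 − 1(2906/19) = 2148/19.
DWL = ½ × 48 × (156 − 2148/19) = 19584/19.

Deadweight loss = 19584/19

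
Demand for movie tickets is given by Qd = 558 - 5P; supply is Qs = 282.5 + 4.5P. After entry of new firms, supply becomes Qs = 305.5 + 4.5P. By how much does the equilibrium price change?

ΔP = -46/19

Original equilibrium: P* = 29, Q* = 413.
New equilibrium: 558 - 5P = 305.5 + 4.5P, so 252.5 = 9.5P and P' = 505/19; Q' = 558 − 5(505/19) = 8077/19.
Change in price: 505/19 − 29 = -46/19.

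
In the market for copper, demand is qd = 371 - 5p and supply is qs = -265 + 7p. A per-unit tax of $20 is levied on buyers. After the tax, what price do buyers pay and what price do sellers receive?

Buyers pay 194/3, sellers receive 134/3

Pre-tax equilibrium: p* = 53, q* = 106.
Tax on buyers shifts demand to qd = 371 − 5(p + 20) = 271 - 5p.
271 - 5p = -265 + 7p gives seller price ps = 134/3; buyers pay pb = 134/3 + 20 = 194/3.
New quantity: q = 371 − 5(194/3) = 143/3.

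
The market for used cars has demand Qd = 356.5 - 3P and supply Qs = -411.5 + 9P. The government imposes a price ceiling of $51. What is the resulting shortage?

Equilibrium price would be P* = 64, so the ceiling at 51 binds.
At P = 51: Qd = 356.5 − 3(51) = 203.5, Qs = -411.5 + 9(51) = 47.5.
Shortage = 203.5 − 47.5 = 156.

Shortage = 156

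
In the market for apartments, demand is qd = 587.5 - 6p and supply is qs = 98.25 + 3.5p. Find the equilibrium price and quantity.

p* = 51.5, q* = 278.5

Set qd = qs: 587.5 - 6p = 98.25 + 3.5p.
489.25 = 9.5p, so p* = 51.5.
q* = 587.5 − 6(51.5) = 278.5.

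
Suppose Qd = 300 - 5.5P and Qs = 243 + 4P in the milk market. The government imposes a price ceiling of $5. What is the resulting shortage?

Shortage = 9.5

Equilibrium price would be P* = 6, so the ceiling at 5 binds.
At P = 5: Qd = 300 − 5.5(5) = 272.5, Qs = 243 + 4(5) = 263.
Shortage = 272.5 − 263 = 9.5.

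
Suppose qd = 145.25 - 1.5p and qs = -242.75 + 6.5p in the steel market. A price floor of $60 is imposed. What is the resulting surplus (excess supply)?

Equilibrium price would be p* = 48.5, so the floor at 60 binds.
At p = 60: qd = 55.25, qs = 147.25.
Surplus = 147.25 − 55.25 = 92.

Surplus = 92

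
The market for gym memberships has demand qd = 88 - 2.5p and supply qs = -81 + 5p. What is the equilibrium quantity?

Set qd = qs: 88 - 2.5p = -81 + 5p.
169 = 7.5p, so p* = 338/15.
q* = 88 − 2.5(338/15) = 95/3.

q* = 95/3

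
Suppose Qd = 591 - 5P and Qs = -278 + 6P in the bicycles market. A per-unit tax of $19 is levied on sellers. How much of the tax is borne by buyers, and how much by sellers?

Pre-tax equilibrium: P* = 79, Q* = 196.
Tax on sellers shifts supply to Qs = -278 + 6(P − 19) = -392 + 6P.
591 - 5P = -392 + 6P gives buyer price Pb = 983/11; sellers receive Ps = 983/11 − 19 = 774/11.
New quantity: Q = 591 − 5(983/11) = 1586/11.
Buyer burden = 983/11 − 79 = 114/11; seller burden = 79 − 774/11 = 95/11.

Buyers bear 114/11, sellers bear 95/11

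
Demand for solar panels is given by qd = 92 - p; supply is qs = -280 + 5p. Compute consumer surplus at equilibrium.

Equilibrium: 92 - p = -280 + 5p gives p* = 62, q* = 30.
Demand choke price (qd = 0): p = 92.
CS = ½(92 − 62)(30) = 450.

Consumer surplus = 450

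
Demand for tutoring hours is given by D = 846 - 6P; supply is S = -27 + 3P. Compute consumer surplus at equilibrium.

Equilibrium: 846 - 6P = -27 + 3P gives P* = 97, Q* = 264.
Demand choke price (D = 0): P = 141.
CS = ½(141 − 97)(264) = 5808.

Consumer surplus = 5808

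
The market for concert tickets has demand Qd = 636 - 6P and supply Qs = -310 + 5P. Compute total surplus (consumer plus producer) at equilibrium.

Equilibrium: 636 - 6P = -310 + 5P gives P* = 86, Q* = 120.
Demand choke price: P = 106; supply starts at P = 62.
CS = ½(106 − 86)(120) = 1200; PS = ½(86 − 62)(120) = 1440.

Total surplus = 2640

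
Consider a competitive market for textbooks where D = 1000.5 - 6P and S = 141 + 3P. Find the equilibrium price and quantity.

Set D = S: 1000.5 - 6P = 141 + 3P.
859.5 = 9P, so P* = 95.5.
Q* = 1000.5 − 6(95.5) = 427.5.

P* = 95.5, Q* = 427.5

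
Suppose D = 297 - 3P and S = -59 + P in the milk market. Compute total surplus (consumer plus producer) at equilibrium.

Total surplus = 600

Equilibrium: 297 - 3P = -59 + P gives P* = 89, Q* = 30.
Demand choke price: P = 99; supply starts at P = 59.
CS = ½(99 − 89)(30) = 150; PS = ½(89 − 59)(30) = 450.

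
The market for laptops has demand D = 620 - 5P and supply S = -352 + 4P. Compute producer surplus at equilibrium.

Producer surplus = 800

Equilibrium: 620 - 5P = -352 + 4P gives P* = 108, Q* = 80.
Supply starts at P = 88 (where S = 0).
PS = ½(108 − 88)(80) = 800.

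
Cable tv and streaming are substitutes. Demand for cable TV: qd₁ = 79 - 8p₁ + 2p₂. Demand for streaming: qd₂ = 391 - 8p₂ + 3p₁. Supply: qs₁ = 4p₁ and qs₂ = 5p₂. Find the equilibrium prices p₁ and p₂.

p₁ = 12.06, p₂ = 32.86

Market 1: 79 - 8p₁ + 2p₂ = 4p₁ → 12p₁ - 2p₂ = 79.
Market 2: 13p₂ - 3p₁ = 391.
Eliminating p₂: 13×(1) + 2×(2) gives 150p₁ = 1809, so p₁ = 12.06.
Back-substitute into (2): p₂ = (391 + 3×12.06) / 13 = 32.86.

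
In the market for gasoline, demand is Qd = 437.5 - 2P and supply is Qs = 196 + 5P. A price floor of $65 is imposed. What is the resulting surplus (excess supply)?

Surplus = 213.5

Equilibrium price would be P* = 34.5, so the floor at 65 binds.
At P = 65: Qd = 307.5, Qs = 521.
Surplus = 521 − 307.5 = 213.5.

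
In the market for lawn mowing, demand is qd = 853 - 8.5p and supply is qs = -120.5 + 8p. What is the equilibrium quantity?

Set qd = qs: 853 - 8.5p = -120.5 + 8p.
973.5 = 16.5p, so p* = 59.
q* = 853 − 8.5(59) = 351.5.

q* = 351.5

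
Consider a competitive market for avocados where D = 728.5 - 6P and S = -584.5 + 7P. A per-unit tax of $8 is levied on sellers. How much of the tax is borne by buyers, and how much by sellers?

Buyers bear 56/13, sellers bear 48/13

Pre-tax equilibrium: P* = 101, Q* = 122.5.
Tax on sellers shifts supply to S = -584.5 + 7(P − 8) = -640.5 + 7P.
728.5 - 6P = -640.5 + 7P gives buyer price Pb = 1369/13; sellers receive Ps = 1369/13 − 8 = 1265/13.
New quantity: Q = 728.5 − 6(1369/13) = 2513/26.
Buyer burden = 1369/13 − 101 = 56/13; seller burden = 101 − 1265/13 = 48/13.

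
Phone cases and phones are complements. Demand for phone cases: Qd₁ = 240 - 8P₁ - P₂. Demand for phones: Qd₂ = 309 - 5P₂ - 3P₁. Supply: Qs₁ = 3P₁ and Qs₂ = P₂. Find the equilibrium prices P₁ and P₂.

Market 1: 240 - 8P₁ - P₂ = 3P₁ → 11P₁ + P₂ = 240.
Market 2: 6P₂ + 3P₁ = 309.
Eliminating P₂: 6×(1) − 1×(2) gives 63P₁ = 1131, so P₁ = 377/21.
Back-substitute into (2): P₂ = (309 − 3×377/21) / 6 = 893/21.

P₁ = 377/21, P₂ = 893/21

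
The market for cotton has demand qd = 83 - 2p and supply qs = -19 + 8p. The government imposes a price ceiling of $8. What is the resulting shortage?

Equilibrium price would be p* = 10.2, so the ceiling at 8 binds.
At p = 8: qd = 83 − 2(8) = 67, qs = -19 + 8(8) = 45.
Shortage = 67 − 45 = 22.

Shortage = 22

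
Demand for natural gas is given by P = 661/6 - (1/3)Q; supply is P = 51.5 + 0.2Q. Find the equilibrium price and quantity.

Set the two price expressions equal: 661/6 - (1/3)Q = 51.5 + 0.2Q.
176/3 = (8/15)Q, so Q* = 110.
P* = 661/6 − (1/3)(110) = 73.5.

P* = 73.5, Q* = 110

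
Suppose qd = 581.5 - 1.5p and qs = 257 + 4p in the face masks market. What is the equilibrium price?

Set qd = qs: 581.5 - 1.5p = 257 + 4p.
324.5 = 5.5p, so p* = 59.
q* = 581.5 − 1.5(59) = 493.

p* = 59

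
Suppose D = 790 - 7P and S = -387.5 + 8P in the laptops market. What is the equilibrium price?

Set D = S: 790 - 7P = -387.5 + 8P.
1177.5 = 15P, so P* = 78.5.
Q* = 790 − 7(78.5) = 240.5.

P* = 78.5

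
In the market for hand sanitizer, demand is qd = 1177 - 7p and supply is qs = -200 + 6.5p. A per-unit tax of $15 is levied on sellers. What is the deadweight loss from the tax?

Deadweight loss = 2275/6

Pre-tax equilibrium: p* = 102, q* = 463.
Tax on sellers shifts supply to qs = -200 + 6.5(p − 15) = -297.5 + 6.5p.
1177 - 7p = -297.5 + 6.5p gives buyer price pb = 983/9; sellers receive ps = 983/9 − 15 = 848/9.
New quantity: q = 1177 − 7(983/9) = 3712/9.
DWL = ½ × 15 × (463 − 3712/9) = 2275/6.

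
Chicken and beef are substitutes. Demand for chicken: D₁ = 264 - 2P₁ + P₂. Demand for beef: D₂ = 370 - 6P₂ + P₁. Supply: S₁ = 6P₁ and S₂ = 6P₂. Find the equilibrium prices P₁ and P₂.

P₁ = 3538/95, P₂ = 3224/95

Market 1: 264 - 2P₁ + P₂ = 6P₁ → 8P₁ - P₂ = 264.
Market 2: 12P₂ - P₁ = 370.
Eliminating P₂: 12×(1) + 1×(2) gives 95P₁ = 3538, so P₁ = 3538/95.
Back-substitute into (2): P₂ = (370 + 1×3538/95) / 12 = 3224/95.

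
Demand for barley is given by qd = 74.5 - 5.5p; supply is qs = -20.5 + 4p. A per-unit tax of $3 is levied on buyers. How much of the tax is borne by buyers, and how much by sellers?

Buyers bear 24/19, sellers bear 33/19

Pre-tax equilibrium: p* = 10, q* = 19.5.
Tax on buyers shifts demand to qd = 74.5 − 5.5(p + 3) = 58 - 5.5p.
58 - 5.5p = -20.5 + 4p gives seller price ps = 157/19; buyers pay pb = 157/19 + 3 = 214/19.
New quantity: q = 74.5 − 5.5(214/19) = 477/38.
Buyer burden = 214/19 − 10 = 24/19; seller burden = 10 − 157/19 = 33/19.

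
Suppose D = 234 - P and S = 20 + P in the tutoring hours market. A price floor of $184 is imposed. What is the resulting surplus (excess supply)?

Equilibrium price would be P* = 107, so the floor at 184 binds.
At P = 184: D = 50, S = 204.
Surplus = 204 − 50 = 154.

Surplus = 154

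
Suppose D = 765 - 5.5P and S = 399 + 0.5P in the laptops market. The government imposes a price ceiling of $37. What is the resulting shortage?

Equilibrium price would be P* = 61, so the ceiling at 37 binds.
At P = 37: D = 765 − 5.5(37) = 561.5, S = 399 + 0.5(37) = 417.5.
Shortage = 561.5 − 417.5 = 144.

Shortage = 144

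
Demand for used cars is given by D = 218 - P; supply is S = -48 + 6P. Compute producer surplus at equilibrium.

Producer surplus = 2700

Equilibrium: 218 - P = -48 + 6P gives P* = 38, Q* = 180.
Supply starts at P = 8 (where S = 0).
PS = ½(38 − 8)(180) = 2700.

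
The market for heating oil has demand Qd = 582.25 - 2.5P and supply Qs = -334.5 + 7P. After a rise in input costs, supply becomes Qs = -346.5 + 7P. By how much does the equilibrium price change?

Original equilibrium: P* = 96.5, Q* = 341.
New equilibrium: 582.25 - 2.5P = -346.5 + 7P, so 928.75 = 9.5P and P' = 3715/38; Q' = 582.25 − 2.5(3715/38) = 6419/19.
Change in price: 3715/38 − 96.5 = 24/19.

ΔP = 24/19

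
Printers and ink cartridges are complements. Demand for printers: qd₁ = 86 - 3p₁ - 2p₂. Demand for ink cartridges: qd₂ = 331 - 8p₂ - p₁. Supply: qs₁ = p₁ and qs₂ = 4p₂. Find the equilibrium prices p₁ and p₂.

p₁ = 185/23, p₂ = 619/23

Market 1: 86 - 3p₁ - 2p₂ = p₁ → 4p₁ + 2p₂ = 86.
Market 2: 12p₂ + p₁ = 331.
Eliminating p₂: 12×(1) − 2×(2) gives 46p₁ = 370, so p₁ = 185/23.
Back-substitute into (2): p₂ = (331 − 1×185/23) / 12 = 619/23.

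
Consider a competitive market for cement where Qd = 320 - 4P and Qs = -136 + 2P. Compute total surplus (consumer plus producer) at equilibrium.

Equilibrium: 320 - 4P = -136 + 2P gives P* = 76, Q* = 16.
Demand choke price: P = 80; supply starts at P = 68.
CS = ½(80 − 76)(16) = 32; PS = ½(76 − 68)(16) = 64.

Total surplus = 96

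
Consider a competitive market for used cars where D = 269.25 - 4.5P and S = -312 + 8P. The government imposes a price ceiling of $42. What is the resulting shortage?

Shortage = 56.25

Equilibrium price would be P* = 46.5, so the ceiling at 42 binds.
At P = 42: D = 269.25 − 4.5(42) = 80.25, S = -312 + 8(42) = 24.
Shortage = 80.25 − 24 = 56.25.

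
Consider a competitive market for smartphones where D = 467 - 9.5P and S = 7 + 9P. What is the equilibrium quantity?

Set D = S: 467 - 9.5P = 7 + 9P.
460 = 18.5P, so P* = 920/37.
Q* = 467 − 9.5(920/37) = 8539/37.

Q* = 8539/37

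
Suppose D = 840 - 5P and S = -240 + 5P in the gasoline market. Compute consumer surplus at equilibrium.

Equilibrium: 840 - 5P = -240 + 5P gives P* = 108, Q* = 300.
Demand choke price (D = 0): P = 168.
CS = ½(168 − 108)(300) = 9000.

Consumer surplus = 9000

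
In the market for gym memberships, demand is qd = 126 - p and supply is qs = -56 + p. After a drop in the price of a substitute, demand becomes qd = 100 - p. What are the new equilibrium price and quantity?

p' = 78, q' = 22

Original equilibrium: p* = 91, q* = 35.
New equilibrium: 100 - p = -56 + p, so 156 = 2p and p' = 78; q' = 100 − 1(78) = 22.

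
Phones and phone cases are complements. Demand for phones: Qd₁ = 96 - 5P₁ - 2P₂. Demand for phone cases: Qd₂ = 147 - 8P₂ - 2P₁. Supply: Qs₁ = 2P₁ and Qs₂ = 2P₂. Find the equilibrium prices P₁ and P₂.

P₁ = 111/11, P₂ = 279/22

Market 1: 96 - 5P₁ - 2P₂ = 2P₁ → 7P₁ + 2P₂ = 96.
Market 2: 10P₂ + 2P₁ = 147.
Eliminating P₂: 10×(1) − 2×(2) gives 66P₁ = 666, so P₁ = 111/11.
Back-substitute into (2): P₂ = (147 − 2×111/11) / 10 = 279/22.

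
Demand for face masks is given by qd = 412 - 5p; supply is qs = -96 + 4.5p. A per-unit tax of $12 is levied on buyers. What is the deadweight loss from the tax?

Deadweight loss = 3240/19

Pre-tax equilibrium: p* = 1016/19, q* = 2748/19.
Tax on buyers shifts demand to qd = 412 − 5(p + 12) = 352 - 5p.
352 - 5p = -96 + 4.5p gives seller price ps = 896/19; buyers pay pb = 896/19 + 12 = 1124/19.
New quantity: q = 412 − 5(1124/19) = 2208/19.
DWL = ½ × 12 × (2748/19 − 2208/19) = 3240/19.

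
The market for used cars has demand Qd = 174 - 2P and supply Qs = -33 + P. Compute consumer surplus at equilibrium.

Equilibrium: 174 - 2P = -33 + P gives P* = 69, Q* = 36.
Demand choke price (Qd = 0): P = 87.
CS = ½(87 − 69)(36) = 324.

Consumer surplus = 324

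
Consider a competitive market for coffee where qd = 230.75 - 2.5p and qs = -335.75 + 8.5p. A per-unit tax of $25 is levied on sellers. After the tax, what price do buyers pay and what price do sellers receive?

Pre-tax equilibrium: p* = 51.5, q* = 102.
Tax on sellers shifts supply to qs = -335.75 + 8.5(p − 25) = -548.25 + 8.5p.
230.75 - 2.5p = -548.25 + 8.5p gives buyer price pb = 779/11; sellers receive ps = 779/11 − 25 = 504/11.
New quantity: q = 230.75 − 2.5(779/11) = 2363/44.

Buyers pay 779/11, sellers receive 504/11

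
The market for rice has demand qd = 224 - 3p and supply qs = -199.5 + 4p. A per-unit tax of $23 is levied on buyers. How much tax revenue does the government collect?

Pre-tax equilibrium: p* = 60.5, q* = 42.5.
Tax on buyers shifts demand to qd = 224 − 3(p + 23) = 155 - 3p.
155 - 3p = -199.5 + 4p gives seller price ps = 709/14; buyers pay pb = 709/14 + 23 = 1031/14.
New quantity: q = 224 − 3(1031/14) = 43/14.
Revenue = 23 × 43/14 = 989/14.

Tax revenue = 989/14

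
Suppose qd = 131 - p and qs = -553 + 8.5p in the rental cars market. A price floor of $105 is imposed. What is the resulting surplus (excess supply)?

Surplus = 313.5

Equilibrium price would be p* = 72, so the floor at 105 binds.
At p = 105: qd = 26, qs = 339.5.
Surplus = 339.5 − 26 = 313.5.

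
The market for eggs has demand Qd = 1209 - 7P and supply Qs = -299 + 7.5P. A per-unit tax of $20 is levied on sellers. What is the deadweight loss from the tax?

Deadweight loss = 21000/29

Pre-tax equilibrium: P* = 104, Q* = 481.
Tax on sellers shifts supply to Qs = -299 + 7.5(P − 20) = -449 + 7.5P.
1209 - 7P = -449 + 7.5P gives buyer price Pb = 3316/29; sellers receive Ps = 3316/29 − 20 = 2736/29.
New quantity: Q = 1209 − 7(3316/29) = 11849/29.
DWL = ½ × 20 × (481 − 11849/29) = 21000/29.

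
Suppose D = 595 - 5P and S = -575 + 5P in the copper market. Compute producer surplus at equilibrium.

Equilibrium: 595 - 5P = -575 + 5P gives P* = 117, Q* = 10.
Supply starts at P = 115 (where S = 0).
PS = ½(117 − 115)(10) = 10.

Producer surplus = 10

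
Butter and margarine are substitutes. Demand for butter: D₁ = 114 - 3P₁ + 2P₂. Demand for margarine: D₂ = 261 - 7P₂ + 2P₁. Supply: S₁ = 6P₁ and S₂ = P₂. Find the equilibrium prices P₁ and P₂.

P₁ = 717/34, P₂ = 2577/68

Market 1: 114 - 3P₁ + 2P₂ = 6P₁ → 9P₁ - 2P₂ = 114.
Market 2: 8P₂ - 2P₁ = 261.
Eliminating P₂: 8×(1) + 2×(2) gives 68P₁ = 1434, so P₁ = 717/34.
Back-substitute into (2): P₂ = (261 + 2×717/34) / 8 = 2577/68.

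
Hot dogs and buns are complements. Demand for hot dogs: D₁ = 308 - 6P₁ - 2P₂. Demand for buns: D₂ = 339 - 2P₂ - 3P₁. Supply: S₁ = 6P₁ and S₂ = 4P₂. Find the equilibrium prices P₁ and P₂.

P₁ = 195/11, P₂ = 524/11

Market 1: 308 - 6P₁ - 2P₂ = 6P₁ → 12P₁ + 2P₂ = 308.
Market 2: 6P₂ + 3P₁ = 339.
Eliminating P₂: 6×(1) − 2×(2) gives 66P₁ = 1170, so P₁ = 195/11.
Back-substitute into (2): P₂ = (339 − 3×195/11) / 6 = 524/11.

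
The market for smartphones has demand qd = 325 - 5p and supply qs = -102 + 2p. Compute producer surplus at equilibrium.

Producer surplus = 100

Equilibrium: 325 - 5p = -102 + 2p gives p* = 61, q* = 20.
Supply starts at p = 51 (where qs = 0).
PS = ½(61 − 51)(20) = 100.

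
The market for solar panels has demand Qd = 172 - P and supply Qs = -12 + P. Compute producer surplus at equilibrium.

Producer surplus = 3200

Equilibrium: 172 - P = -12 + P gives P* = 92, Q* = 80.
Supply starts at P = 12 (where Qs = 0).
PS = ½(92 − 12)(80) = 3200.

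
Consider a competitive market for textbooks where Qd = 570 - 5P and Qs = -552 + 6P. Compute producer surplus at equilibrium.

Equilibrium: 570 - 5P = -552 + 6P gives P* = 102, Q* = 60.
Supply starts at P = 92 (where Qs = 0).
PS = ½(102 − 92)(60) = 300.

Producer surplus = 300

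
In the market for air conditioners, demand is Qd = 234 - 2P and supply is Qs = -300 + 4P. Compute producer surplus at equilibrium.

Equilibrium: 234 - 2P = -300 + 4P gives P* = 89, Q* = 56.
Supply starts at P = 75 (where Qs = 0).
PS = ½(89 − 75)(56) = 392.

Producer surplus = 392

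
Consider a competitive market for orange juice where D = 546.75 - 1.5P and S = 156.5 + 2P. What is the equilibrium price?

P* = 111.5

Set D = S: 546.75 - 1.5P = 156.5 + 2P.
390.25 = 3.5P, so P* = 111.5.
Q* = 546.75 − 1.5(111.5) = 379.5.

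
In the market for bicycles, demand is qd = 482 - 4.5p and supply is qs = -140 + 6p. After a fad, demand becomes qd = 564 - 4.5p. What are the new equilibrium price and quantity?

p' = 1408/21, q' = 1836/7

Original equilibrium: p* = 1244/21, q* = 1508/7.
New equilibrium: 564 - 4.5p = -140 + 6p, so 704 = 10.5p and p' = 1408/21; q' = 564 − 4.5(1408/21) = 1836/7.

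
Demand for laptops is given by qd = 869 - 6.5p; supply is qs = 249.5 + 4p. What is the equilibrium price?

p* = 59

Set qd = qs: 869 - 6.5p = 249.5 + 4p.
619.5 = 10.5p, so p* = 59.
q* = 869 − 6.5(59) = 485.5.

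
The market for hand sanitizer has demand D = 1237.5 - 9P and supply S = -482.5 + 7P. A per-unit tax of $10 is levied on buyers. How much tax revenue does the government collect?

Tax revenue = 2306.25

Pre-tax equilibrium: P* = 107.5, Q* = 270.
Tax on buyers shifts demand to D = 1237.5 − 9(P + 10) = 1147.5 - 9P.
1147.5 - 9P = -482.5 + 7P gives seller price Ps = 101.875; buyers pay Pb = 101.875 + 10 = 111.875.
New quantity: Q = 1237.5 − 9(111.875) = 230.625.
Revenue = 10 × 230.625 = 2306.25.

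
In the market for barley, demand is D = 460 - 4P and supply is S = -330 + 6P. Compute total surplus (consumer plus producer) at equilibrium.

Equilibrium: 460 - 4P = -330 + 6P gives P* = 79, Q* = 144.
Demand choke price: P = 115; supply starts at P = 55.
CS = ½(115 − 79)(144) = 2592; PS = ½(79 − 55)(144) = 1728.

Total surplus = 4320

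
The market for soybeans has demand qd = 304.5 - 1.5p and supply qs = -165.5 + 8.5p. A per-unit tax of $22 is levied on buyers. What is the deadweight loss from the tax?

Deadweight loss = 308.55

Pre-tax equilibrium: p* = 47, q* = 234.
Tax on buyers shifts demand to qd = 304.5 − 1.5(p + 22) = 271.5 - 1.5p.
271.5 - 1.5p = -165.5 + 8.5p gives seller price ps = 43.7; buyers pay pb = 43.7 + 22 = 65.7.
New quantity: q = 304.5 − 1.5(65.7) = 205.95.
DWL = ½ × 22 × (234 − 205.95) = 308.55.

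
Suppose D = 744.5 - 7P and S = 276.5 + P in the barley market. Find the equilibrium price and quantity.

P* = 58.5, Q* = 335

Set D = S: 744.5 - 7P = 276.5 + P.
468 = 8P, so P* = 58.5.
Q* = 744.5 − 7(58.5) = 335.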